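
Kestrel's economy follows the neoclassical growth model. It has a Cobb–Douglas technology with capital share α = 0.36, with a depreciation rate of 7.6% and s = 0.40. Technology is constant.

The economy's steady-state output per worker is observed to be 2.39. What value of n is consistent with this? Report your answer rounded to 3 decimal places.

n ≈ 0.009

Steady state requires s·f(k) = (n + δ)·k, i.e. s·k^α = (n + δ)·k.
Since y* = [s/(n + δ)]^(α/(1−α)), we have s/(n + δ) = (y*)^((1−α)/α) = 2.39^1.7778 = 4.7067.
Therefore n + δ = s / 4.7067 = 0.40 / 4.7067 = 0.0850, so n = 0.0850 − 0.076 = 0.0090.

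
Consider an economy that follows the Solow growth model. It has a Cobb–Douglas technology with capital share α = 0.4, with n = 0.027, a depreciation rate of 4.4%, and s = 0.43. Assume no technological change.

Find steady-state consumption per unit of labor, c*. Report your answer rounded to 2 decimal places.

c* ≈ 1.89

In steady state, investment equals break-even investment: s·k^α = (n + δ)·k.
Dividing both sides by k: k^(1−α) = s / (n + δ).
k^0.6 = 0.43 / (0.027 + 0.044) = 0.43 / 0.071 = 6.0563
k* = 6.0563^(1/0.6) ≈ 20.1224
y* = (k*)^α = 20.1224^0.4 ≈ 3.3226
c* = (1 − s)·y* = (1 − 0.43) × 3.3226 ≈ 1.8939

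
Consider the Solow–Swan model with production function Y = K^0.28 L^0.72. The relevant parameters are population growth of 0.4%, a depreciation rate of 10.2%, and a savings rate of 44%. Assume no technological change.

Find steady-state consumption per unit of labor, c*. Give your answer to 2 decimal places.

Steady state requires s·f(k) = (n + δ)·k, i.e. s·k^α = (n + δ)·k.
Dividing both sides by k: k^(1−α) = s / (n + δ).
k^0.72 = 0.44 / (0.004 + 0.102) = 0.44 / 0.106 = 4.1509
k* = 4.1509^(1/0.72) ≈ 7.2199
y* = (k*)^α = 7.2199^0.28 ≈ 1.7394
c* = (1 − s)·y* = (1 − 0.44) × 1.7394 ≈ 0.9741

c* = 0.97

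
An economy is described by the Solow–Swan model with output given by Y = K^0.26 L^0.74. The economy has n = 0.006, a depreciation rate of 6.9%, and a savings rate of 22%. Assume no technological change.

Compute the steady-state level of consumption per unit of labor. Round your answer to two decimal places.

In steady state, investment equals break-even investment: s·k^α = (n + δ)·k.
Dividing both sides by k: k^(1−α) = s / (n + δ).
k^0.74 = 0.22 / (0.006 + 0.069) = 0.22 / 0.075 = 2.9333
k* = 2.9333^(1/0.74) ≈ 4.2812
y* = (k*)^α = 4.2812^0.26 ≈ 1.4595
c* = (1 − s)·y* = (1 − 0.22) × 1.4595 ≈ 1.1384

c* ≈ 1.14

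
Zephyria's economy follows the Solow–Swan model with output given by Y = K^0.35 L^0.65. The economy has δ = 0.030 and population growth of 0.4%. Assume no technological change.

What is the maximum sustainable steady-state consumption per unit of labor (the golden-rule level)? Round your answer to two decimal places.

At the golden rule, f'(k) = n + δ, so α·k^(α−1) = n + δ and k_gold = (α/(n + δ))^(1/(1−α)).
k_gold = (0.35/0.034)^(1/0.65) = 10.2941^1.5385 ≈ 36.1299
c_gold = f(k_gold) − (n + δ)·k_gold = 3.5096 − 0.034×36.1299 ≈ 2.2812

c_gold ≈ 2.28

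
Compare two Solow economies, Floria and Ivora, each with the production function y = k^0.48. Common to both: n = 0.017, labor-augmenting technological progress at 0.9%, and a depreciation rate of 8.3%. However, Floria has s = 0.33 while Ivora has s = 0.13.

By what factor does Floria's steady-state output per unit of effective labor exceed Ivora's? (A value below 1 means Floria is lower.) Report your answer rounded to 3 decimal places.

Steady-state y* = [s/(n + g + δ)]^(α/(1−α)), so the ratio is [ (s_F/(n + g + δ)_F) / (s_I/(n + g + δ)_I) ]^0.9231.
s_F/(n + g + δ)_F = 0.33/0.109 = 3.0275; s_I/(n + g + δ)_I = 0.13/0.109 = 1.1927.
Ratio = (3.0275/1.1927)^0.9231 = 2.5384^0.9231 ≈ 2.3629

ratio ≈ 2.363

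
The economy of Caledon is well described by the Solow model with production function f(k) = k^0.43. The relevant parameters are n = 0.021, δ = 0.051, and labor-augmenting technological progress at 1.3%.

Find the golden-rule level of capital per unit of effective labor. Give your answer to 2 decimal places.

k_gold ≈ 17.19

The golden rule sets f'(k) = n + g + δ, i.e. α·k^(α−1) = n + g + δ.
So k^(1−α) = α / (n + g + δ) = 0.43 / 0.085 = 5.0588.
k_gold = 5.0588^(1/0.57) ≈ 17.1859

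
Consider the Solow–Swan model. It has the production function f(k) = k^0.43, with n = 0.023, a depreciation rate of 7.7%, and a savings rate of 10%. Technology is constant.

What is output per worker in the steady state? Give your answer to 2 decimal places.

In steady state, investment equals break-even investment: s·k^α = (n + δ)·k.
Rearranging, k^(1−α) = s / (n + δ).
k^0.57 = 0.10 / (0.023 + 0.077) = 0.10 / 0.100 = 1.0000
k* = 1.0000^(1/0.57) ≈ 1.0000
y* = (k*)^α = 1.0000^0.43 ≈ 1.0000

y* ≈ 1.00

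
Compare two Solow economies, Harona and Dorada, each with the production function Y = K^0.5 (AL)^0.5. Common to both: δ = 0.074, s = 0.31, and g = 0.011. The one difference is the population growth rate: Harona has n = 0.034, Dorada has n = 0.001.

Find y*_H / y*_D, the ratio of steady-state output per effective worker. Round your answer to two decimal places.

y*_H / y*_D ≈ 0.72

Steady-state y* = [s/(n + g + δ)]^(α/(1−α)), so the ratio is [ (s_H/(n + g + δ)_H) / (s_D/(n + g + δ)_D) ]^1.
s_H/(n + g + δ)_H = 0.31/0.119 = 2.6050; s_D/(n + g + δ)_D = 0.31/0.086 = 3.6047.
Ratio = (2.6050/3.6047)^1 = 0.7227^1 ≈ 0.7227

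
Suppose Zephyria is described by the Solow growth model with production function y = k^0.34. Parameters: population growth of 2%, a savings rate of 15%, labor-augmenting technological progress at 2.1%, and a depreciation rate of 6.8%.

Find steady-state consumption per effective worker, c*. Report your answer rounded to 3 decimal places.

c* = 1.002

At the steady state, Δk = 0, so s·k^α = (n + g + δ)·k.
Rearranging, k^(1−α) = s / (n + g + δ).
k^0.66 = 0.15 / (0.020 + 0.021 + 0.068) = 0.15 / 0.109 = 1.3761
k* = 1.3761^(1/0.66) ≈ 1.6221
y* = (k*)^α = 1.6221^0.34 ≈ 1.1788
c* = (1 − s)·y* = (1 − 0.15) × 1.1788 ≈ 1.0020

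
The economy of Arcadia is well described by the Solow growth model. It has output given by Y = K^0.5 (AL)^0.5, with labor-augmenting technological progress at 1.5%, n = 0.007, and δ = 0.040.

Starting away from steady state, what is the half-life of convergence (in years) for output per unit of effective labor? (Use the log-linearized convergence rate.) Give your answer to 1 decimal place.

half-life ≈ 22.4 years

Near the steady state the convergence rate is λ = (1 − α)(n + g + δ).
λ = (1 − 0.5) × 0.062 = 0.5 × 0.062 = 0.0310
Half-life = ln 2 / λ = 0.6931 / 0.0310 ≈ 22.36 years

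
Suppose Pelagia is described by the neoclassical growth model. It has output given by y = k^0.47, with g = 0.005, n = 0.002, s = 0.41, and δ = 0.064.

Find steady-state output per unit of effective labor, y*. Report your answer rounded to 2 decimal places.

Steady state requires s·f(k) = (n + g + δ)·k, i.e. s·k^α = (n + g + δ)·k.
Dividing both sides by k: k^(1−α) = s / (n + g + δ).
k^0.53 = 0.41 / (0.002 + 0.005 + 0.064) = 0.41 / 0.071 = 5.7746
k* = 5.7746^(1/0.53) ≈ 27.3422
y* = (k*)^α = 27.3422^0.47 ≈ 4.7349

y* ≈ 4.73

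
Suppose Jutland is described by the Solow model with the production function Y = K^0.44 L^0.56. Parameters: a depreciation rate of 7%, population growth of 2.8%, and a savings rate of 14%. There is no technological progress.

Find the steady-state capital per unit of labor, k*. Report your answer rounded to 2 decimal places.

Steady state requires s·f(k) = (n + δ)·k, i.e. s·k^α = (n + δ)·k.
Rearranging, k^(1−α) = s / (n + δ).
k^0.56 = 0.14 / (0.028 + 0.070) = 0.14 / 0.098 = 1.4286
k* = 1.4286^(1/0.56) ≈ 1.8907

k* = 1.89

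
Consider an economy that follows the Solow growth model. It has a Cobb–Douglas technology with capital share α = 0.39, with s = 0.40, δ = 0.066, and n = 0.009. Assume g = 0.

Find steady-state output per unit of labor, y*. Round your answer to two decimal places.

At the steady state, Δk = 0, so s·k^α = (n + δ)·k.
Rearranging, k^(1−α) = s / (n + δ).
k^0.61 = 0.40 / (0.009 + 0.066) = 0.40 / 0.075 = 5.3333
k* = 5.3333^(1/0.61) ≈ 15.5524
y* = (k*)^α = 15.5524^0.39 ≈ 2.9161

y* ≈ 2.92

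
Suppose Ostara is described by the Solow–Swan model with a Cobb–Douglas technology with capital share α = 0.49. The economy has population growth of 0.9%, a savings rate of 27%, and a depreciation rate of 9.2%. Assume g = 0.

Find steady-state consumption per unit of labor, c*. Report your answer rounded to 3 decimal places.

c* = 1.878

Steady state requires s·f(k) = (n + δ)·k, i.e. s·k^α = (n + δ)·k.
Rearranging, k^(1−α) = s / (n + δ).
k^0.51 = 0.27 / (0.009 + 0.092) = 0.27 / 0.101 = 2.6733
k* = 2.6733^(1/0.51) ≈ 6.8762
y* = (k*)^α = 6.8762^0.49 ≈ 2.5722
c* = (1 − s)·y* = (1 − 0.27) × 2.5722 ≈ 1.8777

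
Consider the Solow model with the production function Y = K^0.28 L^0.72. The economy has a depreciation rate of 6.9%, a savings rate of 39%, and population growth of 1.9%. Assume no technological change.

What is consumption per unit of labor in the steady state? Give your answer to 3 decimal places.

In steady state, investment equals break-even investment: s·k^α = (n + δ)·k.
Dividing both sides by k: k^(1−α) = s / (n + δ).
k^0.72 = 0.39 / (0.019 + 0.069) = 0.39 / 0.088 = 4.4318
k* = 4.4318^(1/0.72) ≈ 7.9073
y* = (k*)^α = 7.9073^0.28 ≈ 1.7842
c* = (1 − s)·y* = (1 − 0.39) × 1.7842 ≈ 1.0884

c* = 1.088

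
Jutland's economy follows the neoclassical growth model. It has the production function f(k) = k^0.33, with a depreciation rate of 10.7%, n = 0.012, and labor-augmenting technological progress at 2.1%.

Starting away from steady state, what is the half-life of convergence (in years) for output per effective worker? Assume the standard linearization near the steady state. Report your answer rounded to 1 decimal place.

Near the steady state the convergence rate is λ = (1 − α)(n + g + δ).
λ = (1 − 0.33) × 0.140 = 0.67 × 0.140 = 0.0938
Half-life = ln 2 / λ = 0.6931 / 0.0938 ≈ 7.39 years

about 7.4 years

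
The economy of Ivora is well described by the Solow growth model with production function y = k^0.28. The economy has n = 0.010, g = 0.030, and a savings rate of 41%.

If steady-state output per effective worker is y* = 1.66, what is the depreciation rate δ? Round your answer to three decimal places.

In steady state, investment equals break-even investment: s·k^α = (n + g + δ)·k.
Since y* = [s/(n + g + δ)]^(α/(1−α)), we have s/(n + g + δ) = (y*)^((1−α)/α) = 1.66^2.5714 = 3.6812.
Therefore n + g + δ = s / 3.6812 = 0.41 / 3.6812 = 0.1114, so δ = 0.1114 − 0.040 = 0.0714.

δ ≈ 0.071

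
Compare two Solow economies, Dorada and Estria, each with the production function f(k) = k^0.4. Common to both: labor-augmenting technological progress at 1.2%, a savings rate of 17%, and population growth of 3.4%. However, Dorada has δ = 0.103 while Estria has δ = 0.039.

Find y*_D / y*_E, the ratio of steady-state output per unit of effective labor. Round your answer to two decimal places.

ratio ≈ 0.69

Steady-state y* = [s/(n + g + δ)]^(α/(1−α)), so the ratio is [ (s_D/(n + g + δ)_D) / (s_E/(n + g + δ)_E) ]^0.6667.
s_D/(n + g + δ)_D = 0.17/0.149 = 1.1409; s_E/(n + g + δ)_E = 0.17/0.085 = 2.0000.
Ratio = (1.1409/2.0000)^0.6667 = 0.5705^0.6667 ≈ 0.6879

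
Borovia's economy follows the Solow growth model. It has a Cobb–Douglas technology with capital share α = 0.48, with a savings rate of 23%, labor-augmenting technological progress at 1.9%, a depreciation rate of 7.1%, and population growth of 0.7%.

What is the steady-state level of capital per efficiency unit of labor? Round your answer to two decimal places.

Steady state requires s·f(k) = (n + g + δ)·k, i.e. s·k^α = (n + g + δ)·k.
Dividing both sides by k: k^(1−α) = s / (n + g + δ).
k^0.52 = 0.23 / (0.007 + 0.019 + 0.071) = 0.23 / 0.097 = 2.3711
k* = 2.3711^(1/0.52) ≈ 5.2609

k* = 5.26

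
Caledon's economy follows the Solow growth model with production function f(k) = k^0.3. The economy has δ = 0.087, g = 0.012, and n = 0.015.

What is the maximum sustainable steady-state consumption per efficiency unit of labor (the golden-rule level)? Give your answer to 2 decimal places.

At the golden rule, f'(k) = n + g + δ, so α·k^(α−1) = n + g + δ and k_gold = (α/(n + g + δ))^(1/(1−α)).
k_gold = (0.3/0.114)^(1/0.7) = 2.6316^1.4286 ≈ 3.9841
c_gold = f(k_gold) − (n + g + δ)·k_gold = 1.5139 − 0.114×3.9841 ≈ 1.0597

c_gold ≈ 1.06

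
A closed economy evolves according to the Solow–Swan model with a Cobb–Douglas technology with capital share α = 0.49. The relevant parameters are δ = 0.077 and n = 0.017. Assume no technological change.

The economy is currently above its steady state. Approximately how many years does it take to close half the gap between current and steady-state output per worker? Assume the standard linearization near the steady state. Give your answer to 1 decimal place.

about 14.5 years

Near the steady state the convergence rate is λ = (1 − α)(n + δ).
λ = (1 − 0.49) × 0.094 = 0.51 × 0.094 = 0.04794
Half-life = ln 2 / λ = 0.6931 / 0.04794 ≈ 14.46 years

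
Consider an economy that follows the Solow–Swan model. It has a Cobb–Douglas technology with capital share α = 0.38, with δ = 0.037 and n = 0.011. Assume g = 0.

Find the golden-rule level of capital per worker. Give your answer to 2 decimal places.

The golden rule sets f'(k) = n + δ, i.e. α·k^(α−1) = n + δ.
So k^(1−α) = α / (n + δ) = 0.38 / 0.048 = 7.9167.
k_gold = 7.9167^(1/0.62) ≈ 28.1362

k_gold ≈ 28.14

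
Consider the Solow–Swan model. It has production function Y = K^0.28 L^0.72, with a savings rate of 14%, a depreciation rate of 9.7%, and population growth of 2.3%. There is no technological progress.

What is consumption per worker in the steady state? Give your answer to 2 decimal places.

c* = 0.91

In steady state, investment equals break-even investment: s·k^α = (n + δ)·k.
Dividing both sides by k: k^(1−α) = s / (n + δ).
k^0.72 = 0.14 / (0.023 + 0.097) = 0.14 / 0.120 = 1.1667
k* = 1.1667^(1/0.72) ≈ 1.2388
y* = (k*)^α = 1.2388^0.28 ≈ 1.0618
c* = (1 − s)·y* = (1 − 0.14) × 1.0618 ≈ 0.9131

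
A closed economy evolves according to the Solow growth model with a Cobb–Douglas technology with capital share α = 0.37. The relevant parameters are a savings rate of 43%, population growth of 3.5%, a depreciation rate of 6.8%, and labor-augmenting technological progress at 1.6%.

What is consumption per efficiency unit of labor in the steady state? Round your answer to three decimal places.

c* ≈ 1.212

At the steady state, Δk = 0, so s·k^α = (n + g + δ)·k.
Dividing both sides by k: k^(1−α) = s / (n + g + δ).
k^0.63 = 0.43 / (0.035 + 0.016 + 0.068) = 0.43 / 0.119 = 3.6134
k* = 3.6134^(1/0.63) ≈ 7.6839
y* = (k*)^α = 7.6839^0.37 ≈ 2.1265
c* = (1 − s)·y* = (1 − 0.43) × 2.1265 ≈ 1.2121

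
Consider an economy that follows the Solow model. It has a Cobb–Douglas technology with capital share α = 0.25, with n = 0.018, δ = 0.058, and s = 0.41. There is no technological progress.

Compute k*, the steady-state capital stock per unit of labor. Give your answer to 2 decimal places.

In steady state, investment equals break-even investment: s·k^α = (n + δ)·k.
Rearranging, k^(1−α) = s / (n + δ).
k^0.75 = 0.41 / (0.018 + 0.058) = 0.41 / 0.076 = 5.3947
k* = 5.3947^(1/0.75) ≈ 9.4614

k* ≈ 9.46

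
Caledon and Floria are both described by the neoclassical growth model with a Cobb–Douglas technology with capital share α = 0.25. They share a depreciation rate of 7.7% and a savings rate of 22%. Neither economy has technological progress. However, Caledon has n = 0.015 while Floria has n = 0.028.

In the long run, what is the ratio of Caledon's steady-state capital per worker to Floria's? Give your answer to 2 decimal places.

Steady-state k* = [s/(n + δ)]^(1/(1−α)), so the ratio is [ (s_C/(n + δ)_C) / (s_F/(n + δ)_F) ]^1.3333.
s_C/(n + δ)_C = 0.22/0.092 = 2.3913; s_F/(n + δ)_F = 0.22/0.105 = 2.0952.
Ratio = (2.3913/2.0952)^1.3333 = 1.1413^1.3333 ≈ 1.1927

ratio ≈ 1.19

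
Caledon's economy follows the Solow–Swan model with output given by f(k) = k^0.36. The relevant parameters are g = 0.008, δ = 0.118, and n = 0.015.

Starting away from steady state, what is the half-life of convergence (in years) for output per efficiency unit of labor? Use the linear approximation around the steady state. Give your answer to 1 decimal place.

Near the steady state the convergence rate is λ = (1 − α)(n + g + δ).
λ = (1 − 0.36) × 0.141 = 0.64 × 0.141 = 0.09024
Half-life = ln 2 / λ = 0.6931 / 0.09024 ≈ 7.68 years

about 7.7 years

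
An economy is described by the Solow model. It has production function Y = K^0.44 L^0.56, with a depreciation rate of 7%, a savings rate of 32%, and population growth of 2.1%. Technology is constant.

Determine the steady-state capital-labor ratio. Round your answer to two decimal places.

k* = 9.44

In steady state, investment equals break-even investment: s·k^α = (n + δ)·k.
Dividing both sides by k: k^(1−α) = s / (n + δ).
k^0.56 = 0.32 / (0.021 + 0.070) = 0.32 / 0.091 = 3.5165
k* = 3.5165^(1/0.56) ≈ 9.4449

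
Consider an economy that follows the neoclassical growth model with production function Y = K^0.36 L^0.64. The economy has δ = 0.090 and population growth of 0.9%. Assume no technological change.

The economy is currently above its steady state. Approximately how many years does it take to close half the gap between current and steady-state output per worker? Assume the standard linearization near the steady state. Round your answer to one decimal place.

Near the steady state the convergence rate is λ = (1 − α)(n + δ).
λ = (1 − 0.36) × 0.099 = 0.64 × 0.099 = 0.06336
Half-life = ln 2 / λ = 0.6931 / 0.06336 ≈ 10.94 years

about 10.9 years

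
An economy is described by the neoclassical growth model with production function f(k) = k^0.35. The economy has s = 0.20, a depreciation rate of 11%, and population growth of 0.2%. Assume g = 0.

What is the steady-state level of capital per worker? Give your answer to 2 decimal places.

Steady state requires s·f(k) = (n + δ)·k, i.e. s·k^α = (n + δ)·k.
Dividing both sides by k: k^(1−α) = s / (n + δ).
k^0.65 = 0.20 / (0.002 + 0.110) = 0.20 / 0.112 = 1.7857
k* = 1.7857^(1/0.65) ≈ 2.4400

k* ≈ 2.44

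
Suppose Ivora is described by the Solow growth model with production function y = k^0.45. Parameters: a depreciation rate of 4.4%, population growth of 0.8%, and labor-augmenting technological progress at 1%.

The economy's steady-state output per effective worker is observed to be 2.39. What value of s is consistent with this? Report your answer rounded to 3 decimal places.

s ≈ 0.180

Steady state requires s·f(k) = (n + g + δ)·k, i.e. s·k^α = (n + g + δ)·k.
Since y* = [s/(n + g + δ)]^(α/(1−α)), we have s/(n + g + δ) = (y*)^((1−α)/α) = 2.39^1.2222 = 2.9005.
Therefore s = 2.9005 × (n + g + δ) = 2.9005 × 0.062 = 0.1798.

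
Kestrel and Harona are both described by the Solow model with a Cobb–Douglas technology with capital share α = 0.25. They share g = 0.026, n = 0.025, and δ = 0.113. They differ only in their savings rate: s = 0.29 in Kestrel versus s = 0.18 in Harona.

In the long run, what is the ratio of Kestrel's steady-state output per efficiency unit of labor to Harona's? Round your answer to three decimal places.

Steady-state y* = [s/(n + g + δ)]^(α/(1−α)), so the ratio is [ (s_K/(n + g + δ)_K) / (s_H/(n + g + δ)_H) ]^0.3333.
s_K/(n + g + δ)_K = 0.29/0.164 = 1.7683; s_H/(n + g + δ)_H = 0.18/0.164 = 1.0976.
Ratio = (1.7683/1.0976)^0.3333 = 1.6111^0.3333 ≈ 1.1723

ratio ≈ 1.172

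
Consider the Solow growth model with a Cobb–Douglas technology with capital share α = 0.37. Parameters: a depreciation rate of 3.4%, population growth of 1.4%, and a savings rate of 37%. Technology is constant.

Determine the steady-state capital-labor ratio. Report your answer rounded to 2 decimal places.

k* = 25.58

In steady state, investment equals break-even investment: s·k^α = (n + δ)·k.
Dividing both sides by k: k^(1−α) = s / (n + δ).
k^0.63 = 0.37 / (0.014 + 0.034) = 0.37 / 0.048 = 7.7083
k* = 7.7083^(1/0.63) ≈ 25.5782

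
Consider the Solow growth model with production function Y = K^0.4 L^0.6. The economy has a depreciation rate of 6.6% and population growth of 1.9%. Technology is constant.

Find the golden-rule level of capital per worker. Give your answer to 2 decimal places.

k_gold ≈ 13.22

The golden rule sets f'(k) = n + δ, i.e. α·k^(α−1) = n + δ.
So k^(1−α) = α / (n + δ) = 0.4 / 0.085 = 4.7059.
k_gold = 4.7059^(1/0.6) ≈ 13.2151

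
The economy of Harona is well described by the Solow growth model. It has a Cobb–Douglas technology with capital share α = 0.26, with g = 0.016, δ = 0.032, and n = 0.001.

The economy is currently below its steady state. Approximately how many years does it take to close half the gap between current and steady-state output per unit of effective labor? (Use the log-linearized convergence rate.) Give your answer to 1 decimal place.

Near the steady state the convergence rate is λ = (1 − α)(n + g + δ).
λ = (1 − 0.26) × 0.049 = 0.74 × 0.049 = 0.03626
Half-life = ln 2 / λ = 0.6931 / 0.03626 ≈ 19.11 years

t_½ ≈ 19.1 years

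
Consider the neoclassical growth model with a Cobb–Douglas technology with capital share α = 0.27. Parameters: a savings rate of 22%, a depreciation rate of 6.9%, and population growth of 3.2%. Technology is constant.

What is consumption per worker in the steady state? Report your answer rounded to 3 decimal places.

c* = 1.040

At the steady state, Δk = 0, so s·k^α = (n + δ)·k.
Dividing both sides by k: k^(1−α) = s / (n + δ).
k^0.73 = 0.22 / (0.032 + 0.069) = 0.22 / 0.101 = 2.1782
k* = 2.1782^(1/0.73) ≈ 2.9050
y* = (k*)^α = 2.9050^0.27 ≈ 1.3337
c* = (1 − s)·y* = (1 − 0.22) × 1.3337 ≈ 1.0403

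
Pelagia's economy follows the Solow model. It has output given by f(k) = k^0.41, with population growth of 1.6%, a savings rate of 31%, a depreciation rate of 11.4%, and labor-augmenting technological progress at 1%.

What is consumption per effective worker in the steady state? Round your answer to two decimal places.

c* = 1.20

At the steady state, Δk = 0, so s·k^α = (n + g + δ)·k.
Rearranging, k^(1−α) = s / (n + g + δ).
k^0.59 = 0.31 / (0.016 + 0.010 + 0.114) = 0.31 / 0.140 = 2.2143
k* = 2.2143^(1/0.59) ≈ 3.8472
y* = (k*)^α = 3.8472^0.41 ≈ 1.7374
c* = (1 − s)·y* = (1 − 0.31) × 1.7374 ≈ 1.1988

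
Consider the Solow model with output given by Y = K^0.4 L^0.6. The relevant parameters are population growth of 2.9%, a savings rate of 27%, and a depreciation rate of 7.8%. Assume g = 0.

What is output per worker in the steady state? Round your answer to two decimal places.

y* = 1.85

Steady state requires s·f(k) = (n + δ)·k, i.e. s·k^α = (n + δ)·k.
Rearranging, k^(1−α) = s / (n + δ).
k^0.6 = 0.27 / (0.029 + 0.078) = 0.27 / 0.107 = 2.5234
k* = 2.5234^(1/0.6) ≈ 4.6771
y* = (k*)^α = 4.6771^0.4 ≈ 1.8535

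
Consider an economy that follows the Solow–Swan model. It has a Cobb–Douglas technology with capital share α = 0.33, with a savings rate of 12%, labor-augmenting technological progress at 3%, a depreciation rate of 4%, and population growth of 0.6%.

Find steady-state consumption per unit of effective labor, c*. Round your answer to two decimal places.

In steady state, investment equals break-even investment: s·k^α = (n + g + δ)·k.
Rearranging, k^(1−α) = s / (n + g + δ).
k^0.67 = 0.12 / (0.006 + 0.030 + 0.040) = 0.12 / 0.076 = 1.5789
k* = 1.5789^(1/0.67) ≈ 1.9772
y* = (k*)^α = 1.9772^0.33 ≈ 1.2523
c* = (1 − s)·y* = (1 − 0.12) × 1.2523 ≈ 1.1020

c* ≈ 1.10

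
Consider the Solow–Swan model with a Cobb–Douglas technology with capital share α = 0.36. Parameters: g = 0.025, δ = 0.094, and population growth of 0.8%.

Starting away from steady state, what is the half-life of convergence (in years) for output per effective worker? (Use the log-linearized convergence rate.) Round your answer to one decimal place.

half-life ≈ 8.5 years

Near the steady state the convergence rate is λ = (1 − α)(n + g + δ).
λ = (1 − 0.36) × 0.127 = 0.64 × 0.127 = 0.08128
Half-life = ln 2 / λ = 0.6931 / 0.08128 ≈ 8.53 years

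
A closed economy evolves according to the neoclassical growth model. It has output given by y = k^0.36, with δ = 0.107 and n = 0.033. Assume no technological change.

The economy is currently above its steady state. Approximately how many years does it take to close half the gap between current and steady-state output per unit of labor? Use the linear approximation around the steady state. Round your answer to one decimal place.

Near the steady state the convergence rate is λ = (1 − α)(n + δ).
λ = (1 − 0.36) × 0.140 = 0.64 × 0.140 = 0.0896
Half-life = ln 2 / λ = 0.6931 / 0.0896 ≈ 7.74 years

t_½ ≈ 7.7 years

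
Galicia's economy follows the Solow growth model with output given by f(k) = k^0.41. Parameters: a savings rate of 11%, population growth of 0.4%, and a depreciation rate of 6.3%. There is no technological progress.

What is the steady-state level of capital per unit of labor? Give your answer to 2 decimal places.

Steady state requires s·f(k) = (n + δ)·k, i.e. s·k^α = (n + δ)·k.
Rearranging, k^(1−α) = s / (n + δ).
k^0.59 = 0.11 / (0.004 + 0.063) = 0.11 / 0.067 = 1.6418
k* = 1.6418^(1/0.59) ≈ 2.3171

k* ≈ 2.32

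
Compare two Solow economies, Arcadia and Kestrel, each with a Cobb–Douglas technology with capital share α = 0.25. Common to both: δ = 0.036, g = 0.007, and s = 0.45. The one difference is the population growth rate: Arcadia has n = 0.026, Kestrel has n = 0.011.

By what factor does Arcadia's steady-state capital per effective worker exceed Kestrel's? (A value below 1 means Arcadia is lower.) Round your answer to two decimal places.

Steady-state k* = [s/(n + g + δ)]^(1/(1−α)), so the ratio is [ (s_A/(n + g + δ)_A) / (s_K/(n + g + δ)_K) ]^1.3333.
s_A/(n + g + δ)_A = 0.45/0.069 = 6.5217; s_K/(n + g + δ)_K = 0.45/0.054 = 8.3333.
Ratio = (6.5217/8.3333)^1.3333 = 0.7826^1.3333 ≈ 0.7212

k*_A / k*_K ≈ 0.72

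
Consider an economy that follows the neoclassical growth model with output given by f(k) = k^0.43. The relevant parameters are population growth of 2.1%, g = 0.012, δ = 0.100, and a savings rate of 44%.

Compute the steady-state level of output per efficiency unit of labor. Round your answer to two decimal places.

y* = 2.47

Steady state requires s·f(k) = (n + g + δ)·k, i.e. s·k^α = (n + g + δ)·k.
Rearranging, k^(1−α) = s / (n + g + δ).
k^0.57 = 0.44 / (0.021 + 0.012 + 0.100) = 0.44 / 0.133 = 3.3083
k* = 3.3083^(1/0.57) ≈ 8.1581
y* = (k*)^α = 8.1581^0.43 ≈ 2.4659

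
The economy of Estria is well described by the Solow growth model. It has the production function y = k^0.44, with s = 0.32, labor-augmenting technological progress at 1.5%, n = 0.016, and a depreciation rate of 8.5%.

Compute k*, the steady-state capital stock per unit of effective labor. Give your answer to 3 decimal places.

In steady state, investment equals break-even investment: s·k^α = (n + g + δ)·k.
Rearranging, k^(1−α) = s / (n + g + δ).
k^0.56 = 0.32 / (0.016 + 0.015 + 0.085) = 0.32 / 0.116 = 2.7586
k* = 2.7586^(1/0.56) ≈ 6.1227

k* = 6.123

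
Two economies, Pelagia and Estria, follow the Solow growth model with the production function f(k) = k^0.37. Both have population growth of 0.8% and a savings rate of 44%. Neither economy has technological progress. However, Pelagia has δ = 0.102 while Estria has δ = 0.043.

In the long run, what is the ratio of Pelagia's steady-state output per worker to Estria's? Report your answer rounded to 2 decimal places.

y*_P / y*_E ≈ 0.64

Steady-state y* = [s/(n + δ)]^(α/(1−α)), so the ratio is [ (s_P/(n + δ)_P) / (s_E/(n + δ)_E) ]^0.5873.
s_P/(n + δ)_P = 0.44/0.110 = 4.0000; s_E/(n + δ)_E = 0.44/0.051 = 8.6275.
Ratio = (4.0000/8.6275)^0.5873 = 0.4636^0.5873 ≈ 0.6367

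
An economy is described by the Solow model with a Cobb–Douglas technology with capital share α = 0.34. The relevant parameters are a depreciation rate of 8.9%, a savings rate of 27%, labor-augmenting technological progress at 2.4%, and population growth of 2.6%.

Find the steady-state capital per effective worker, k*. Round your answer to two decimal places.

k* ≈ 2.73

Steady state requires s·f(k) = (n + g + δ)·k, i.e. s·k^α = (n + g + δ)·k.
Rearranging, k^(1−α) = s / (n + g + δ).
k^0.66 = 0.27 / (0.026 + 0.024 + 0.089) = 0.27 / 0.139 = 1.9424
k* = 1.9424^(1/0.66) ≈ 2.7345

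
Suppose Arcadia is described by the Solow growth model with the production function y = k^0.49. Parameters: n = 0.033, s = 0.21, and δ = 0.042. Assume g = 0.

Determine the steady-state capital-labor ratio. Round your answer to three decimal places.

k* ≈ 7.530

Steady state requires s·f(k) = (n + δ)·k, i.e. s·k^α = (n + δ)·k.
Dividing both sides by k: k^(1−α) = s / (n + δ).
k^0.51 = 0.21 / (0.033 + 0.042) = 0.21 / 0.075 = 2.8000
k* = 2.8000^(1/0.51) ≈ 7.5297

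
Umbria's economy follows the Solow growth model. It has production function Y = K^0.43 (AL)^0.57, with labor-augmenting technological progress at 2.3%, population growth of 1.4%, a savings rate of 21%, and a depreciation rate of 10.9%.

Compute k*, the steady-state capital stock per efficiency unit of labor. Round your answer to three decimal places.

k* = 1.892

At the steady state, Δk = 0, so s·k^α = (n + g + δ)·k.
Dividing both sides by k: k^(1−α) = s / (n + g + δ).
k^0.57 = 0.21 / (0.014 + 0.023 + 0.109) = 0.21 / 0.146 = 1.4384
k* = 1.4384^(1/0.57) ≈ 1.8923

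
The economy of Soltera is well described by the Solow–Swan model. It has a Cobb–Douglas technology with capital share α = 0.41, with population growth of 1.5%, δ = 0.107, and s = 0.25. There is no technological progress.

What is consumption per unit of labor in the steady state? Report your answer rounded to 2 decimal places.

c* ≈ 1.23

In steady state, investment equals break-even investment: s·k^α = (n + δ)·k.
Dividing both sides by k: k^(1−α) = s / (n + δ).
k^0.59 = 0.25 / (0.015 + 0.107) = 0.25 / 0.122 = 2.0492
k* = 2.0492^(1/0.59) ≈ 3.3737
y* = (k*)^α = 3.3737^0.41 ≈ 1.6464
c* = (1 − s)·y* = (1 − 0.25) × 1.6464 ≈ 1.2348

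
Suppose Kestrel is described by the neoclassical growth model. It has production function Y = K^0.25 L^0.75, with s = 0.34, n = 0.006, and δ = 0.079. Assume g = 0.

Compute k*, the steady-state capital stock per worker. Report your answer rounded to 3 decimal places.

In steady state, investment equals break-even investment: s·k^α = (n + δ)·k.
Rearranging, k^(1−α) = s / (n + δ).
k^0.75 = 0.34 / (0.006 + 0.079) = 0.34 / 0.085 = 4.0000
k* = 4.0000^(1/0.75) ≈ 6.3496

k* ≈ 6.350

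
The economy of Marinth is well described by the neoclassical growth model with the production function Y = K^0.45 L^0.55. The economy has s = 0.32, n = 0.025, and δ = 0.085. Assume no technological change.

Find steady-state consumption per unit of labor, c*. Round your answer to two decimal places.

At the steady state, Δk = 0, so s·k^α = (n + δ)·k.
Dividing both sides by k: k^(1−α) = s / (n + δ).
k^0.55 = 0.32 / (0.025 + 0.085) = 0.32 / 0.110 = 2.9091
k* = 2.9091^(1/0.55) ≈ 6.9694
y* = (k*)^α = 6.9694^0.45 ≈ 2.3957
c* = (1 − s)·y* = (1 − 0.32) × 2.3957 ≈ 1.6291

c* = 1.63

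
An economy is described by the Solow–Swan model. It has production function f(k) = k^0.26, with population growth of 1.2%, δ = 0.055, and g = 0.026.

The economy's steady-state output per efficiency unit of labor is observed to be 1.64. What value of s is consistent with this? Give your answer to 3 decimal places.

s ≈ 0.380

In steady state, investment equals break-even investment: s·k^α = (n + g + δ)·k.
Since y* = [s/(n + g + δ)]^(α/(1−α)), we have s/(n + g + δ) = (y*)^((1−α)/α) = 1.64^2.8462 = 4.0878.
Therefore s = 4.0878 × (n + g + δ) = 4.0878 × 0.093 = 0.3802.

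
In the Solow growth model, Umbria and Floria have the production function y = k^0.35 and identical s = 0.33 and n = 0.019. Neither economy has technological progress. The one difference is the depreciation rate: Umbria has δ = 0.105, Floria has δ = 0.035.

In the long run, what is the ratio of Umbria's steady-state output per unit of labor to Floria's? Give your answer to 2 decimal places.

y*_U / y*_F ≈ 0.64

Steady-state y* = [s/(n + δ)]^(α/(1−α)), so the ratio is [ (s_U/(n + δ)_U) / (s_F/(n + δ)_F) ]^0.5385.
s_U/(n + δ)_U = 0.33/0.124 = 2.6613; s_F/(n + δ)_F = 0.33/0.054 = 6.1111.
Ratio = (2.6613/6.1111)^0.5385 = 0.4355^0.5385 ≈ 0.6391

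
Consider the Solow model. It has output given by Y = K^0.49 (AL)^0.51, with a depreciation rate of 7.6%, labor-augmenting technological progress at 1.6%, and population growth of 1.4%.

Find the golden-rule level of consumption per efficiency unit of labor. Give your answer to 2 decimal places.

c_gold ≈ 2.22

At the golden rule, f'(k) = n + g + δ, so α·k^(α−1) = n + g + δ and k_gold = (α/(n + g + δ))^(1/(1−α)).
k_gold = (0.49/0.106)^(1/0.51) = 4.6226^1.9608 ≈ 20.1238
c_gold = f(k_gold) − (n + g + δ)·k_gold = 4.3533 − 0.106×20.1238 ≈ 2.2202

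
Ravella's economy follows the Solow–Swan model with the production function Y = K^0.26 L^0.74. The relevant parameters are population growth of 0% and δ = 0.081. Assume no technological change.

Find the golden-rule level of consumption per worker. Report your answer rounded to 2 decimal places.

At the golden rule, f'(k) = n + δ, so α·k^(α−1) = n + δ and k_gold = (α/(n + δ))^(1/(1−α)).
k_gold = (0.26/0.081)^(1/0.74) = 3.2099^1.3514 ≈ 4.8358
c_gold = f(k_gold) − (n + δ)·k_gold = 1.5065 − 0.081×4.8358 ≈ 1.1148

c_gold ≈ 1.11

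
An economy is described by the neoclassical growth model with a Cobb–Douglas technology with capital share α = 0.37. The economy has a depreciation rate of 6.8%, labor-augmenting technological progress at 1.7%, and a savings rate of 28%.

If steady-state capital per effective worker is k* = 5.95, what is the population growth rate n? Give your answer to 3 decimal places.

n ≈ 0.006

In steady state, investment equals break-even investment: s·k^α = (n + g + δ)·k.
So s / (n + g + δ) = (k*)^(1−α) = 5.95^0.63 = 3.0757.
Therefore n + g + δ = s / 3.0757 = 0.28 / 3.0757 = 0.0910, so n = 0.0910 − 0.085 = 0.0060.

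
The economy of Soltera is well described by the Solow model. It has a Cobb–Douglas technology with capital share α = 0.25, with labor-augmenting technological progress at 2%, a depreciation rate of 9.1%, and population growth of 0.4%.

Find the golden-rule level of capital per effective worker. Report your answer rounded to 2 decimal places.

The golden rule sets f'(k) = n + g + δ, i.e. α·k^(α−1) = n + g + δ.
So k^(1−α) = α / (n + g + δ) = 0.25 / 0.115 = 2.1739.
k_gold = 2.1739^(1/0.75) ≈ 2.8161

k_gold ≈ 2.82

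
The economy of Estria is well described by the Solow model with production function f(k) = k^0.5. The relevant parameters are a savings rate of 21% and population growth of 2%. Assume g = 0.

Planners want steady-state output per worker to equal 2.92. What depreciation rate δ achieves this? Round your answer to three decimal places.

In steady state, investment equals break-even investment: s·k^α = (n + δ)·k.
Since y* = [s/(n + δ)]^(α/(1−α)), we have s/(n + δ) = (y*)^((1−α)/α) = 2.92^1 = 2.9200.
Therefore n + δ = s / 2.9200 = 0.21 / 2.9200 = 0.0719, so δ = 0.0719 − 0.020 = 0.0519.

δ ≈ 0.052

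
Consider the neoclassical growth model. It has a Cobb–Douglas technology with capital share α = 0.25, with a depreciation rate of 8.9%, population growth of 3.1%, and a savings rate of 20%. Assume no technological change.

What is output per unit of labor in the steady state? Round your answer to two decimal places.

y* ≈ 1.19

In steady state, investment equals break-even investment: s·k^α = (n + δ)·k.
Rearranging, k^(1−α) = s / (n + δ).
k^0.75 = 0.20 / (0.031 + 0.089) = 0.20 / 0.120 = 1.6667
k* = 1.6667^(1/0.75) ≈ 1.9761
y* = (k*)^α = 1.9761^0.25 ≈ 1.1856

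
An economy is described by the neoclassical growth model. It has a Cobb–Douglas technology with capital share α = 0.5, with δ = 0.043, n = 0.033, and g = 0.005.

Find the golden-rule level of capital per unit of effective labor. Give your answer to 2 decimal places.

k_gold ≈ 38.10

The golden rule sets f'(k) = n + g + δ, i.e. α·k^(α−1) = n + g + δ.
So k^(1−α) = α / (n + g + δ) = 0.5 / 0.081 = 6.1728.
k_gold = 6.1728^(1/0.5) ≈ 38.1035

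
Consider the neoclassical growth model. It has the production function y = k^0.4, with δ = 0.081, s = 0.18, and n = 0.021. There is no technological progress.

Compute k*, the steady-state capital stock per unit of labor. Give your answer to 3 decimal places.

Steady state requires s·f(k) = (n + δ)·k, i.e. s·k^α = (n + δ)·k.
Rearranging, k^(1−α) = s / (n + δ).
k^0.6 = 0.18 / (0.021 + 0.081) = 0.18 / 0.102 = 1.7647
k* = 1.7647^(1/0.6) ≈ 2.5770

k* = 2.577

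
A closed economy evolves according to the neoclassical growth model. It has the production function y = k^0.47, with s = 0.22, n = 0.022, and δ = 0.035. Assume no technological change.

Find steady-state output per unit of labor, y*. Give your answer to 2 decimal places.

Steady state requires s·f(k) = (n + δ)·k, i.e. s·k^α = (n + δ)·k.
Rearranging, k^(1−α) = s / (n + δ).
k^0.53 = 0.22 / (0.022 + 0.035) = 0.22 / 0.057 = 3.8596
k* = 3.8596^(1/0.53) ≈ 12.7845
y* = (k*)^α = 12.7845^0.47 ≈ 3.3124

y* = 3.31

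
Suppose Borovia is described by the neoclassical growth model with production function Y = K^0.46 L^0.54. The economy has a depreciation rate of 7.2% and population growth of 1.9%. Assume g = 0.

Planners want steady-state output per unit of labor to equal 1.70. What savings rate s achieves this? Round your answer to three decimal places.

At the steady state, Δk = 0, so s·k^α = (n + δ)·k.
Since y* = [s/(n + δ)]^(α/(1−α)), we have s/(n + δ) = (y*)^((1−α)/α) = 1.70^1.1739 = 1.8643.
Therefore s = 1.8643 × (n + δ) = 1.8643 × 0.091 = 0.1697.

s ≈ 0.170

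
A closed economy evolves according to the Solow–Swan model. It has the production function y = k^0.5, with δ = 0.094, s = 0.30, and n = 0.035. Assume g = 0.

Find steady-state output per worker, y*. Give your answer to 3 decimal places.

y* = 2.326

At the steady state, Δk = 0, so s·k^α = (n + δ)·k.
Rearranging, k^(1−α) = s / (n + δ).
k^0.5 = 0.30 / (0.035 + 0.094) = 0.30 / 0.129 = 2.3256
k* = 2.3256^(1/0.5) ≈ 5.4084
y* = (k*)^α = 5.4084^0.5 ≈ 2.3256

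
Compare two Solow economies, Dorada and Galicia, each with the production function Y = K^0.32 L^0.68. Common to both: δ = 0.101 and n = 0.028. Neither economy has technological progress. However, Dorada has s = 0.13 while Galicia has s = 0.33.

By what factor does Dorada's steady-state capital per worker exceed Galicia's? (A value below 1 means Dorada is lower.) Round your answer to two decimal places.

Steady-state k* = [s/(n + δ)]^(1/(1−α)), so the ratio is [ (s_D/(n + δ)_D) / (s_G/(n + δ)_G) ]^1.4706.
s_D/(n + δ)_D = 0.13/0.129 = 1.0078; s_G/(n + δ)_G = 0.33/0.129 = 2.5581.
Ratio = (1.0078/2.5581)^1.4706 = 0.3940^1.4706 ≈ 0.2542

k*_D / k*_G ≈ 0.25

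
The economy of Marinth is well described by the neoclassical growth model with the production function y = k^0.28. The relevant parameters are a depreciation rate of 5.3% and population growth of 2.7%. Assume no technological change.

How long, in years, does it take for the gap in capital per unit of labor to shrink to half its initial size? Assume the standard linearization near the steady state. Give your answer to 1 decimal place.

about 12.0 years

Near the steady state the convergence rate is λ = (1 − α)(n + δ).
λ = (1 − 0.28) × 0.080 = 0.72 × 0.080 = 0.0576
Half-life = ln 2 / λ = 0.6931 / 0.0576 ≈ 12.03 years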